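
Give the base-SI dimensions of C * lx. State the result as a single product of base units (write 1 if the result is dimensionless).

C = A·s = s·A (charge = current × time).
lx = lm/m² (illuminance = luminous flux per area),
    = m⁻²·cd.
Combining: C·lx = (s·A) · (m⁻²·cd) = m⁻²·s·A·cd.

m⁻²·s·A·cd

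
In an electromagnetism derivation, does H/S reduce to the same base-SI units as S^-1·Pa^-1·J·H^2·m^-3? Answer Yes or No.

Left side:
  H = Wb/A (inductance = flux per current),
      = kg·m²·s⁻²·A⁻².
  S = 1/Ω (conductance is reciprocal resistance),
      = kg⁻¹·m⁻²·s³·A².
  So S⁻¹ = kg·m²·s⁻³·A⁻².
  Combining: H·S⁻¹ = (kg·m²·s⁻²·A⁻²) · (kg·m²·s⁻³·A⁻²) = kg²·m⁴·s⁻⁵·A⁻⁴.
Right side:
  S = kg⁻¹·m⁻²·s³·A².
  So S⁻¹ = kg·m²·s⁻³·A⁻².
  Pa = kg·m⁻¹·s⁻².
  So Pa⁻¹ = kg⁻¹·m·s².
  J = kg·m²·s⁻².
  H = kg·m²·s⁻²·A⁻².
  So H² = kg²·m⁴·s⁻⁴·A⁻⁴.
  Combining: S⁻¹·Pa⁻¹·J·H²·m⁻³ = (kg·m²·s⁻³·A⁻²) · (kg⁻¹·m·s²) · (kg·m²·s⁻²) · (kg²·m⁴·s⁻⁴·A⁻⁴) · m⁻³ = kg³·m⁶·s⁻⁷·A⁻⁶.
Left is kg²·m⁴·s⁻⁵·A⁻⁴; right is kg³·m⁶·s⁻⁷·A⁻⁶ — different.

No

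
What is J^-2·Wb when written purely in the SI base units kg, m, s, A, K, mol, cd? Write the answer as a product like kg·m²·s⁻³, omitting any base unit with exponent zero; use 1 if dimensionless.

J = N·m (work = force × distance),
    = kg·m²·s⁻².
So J⁻² = kg⁻²·m⁻⁴·s⁴.
Wb = V·s (flux: a volt is a weber per second),
    = kg·m²·s⁻²·A⁻¹.
Combining: J⁻²·Wb = (kg⁻²·m⁻⁴·s⁴) · (kg·m²·s⁻²·A⁻¹) = kg⁻¹·m⁻²·s²·A⁻¹.

kg⁻¹·m⁻²·s²·A⁻¹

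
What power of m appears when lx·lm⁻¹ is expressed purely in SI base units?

lx = m⁻²·cd.
lm = cd.
So lm⁻¹ = cd⁻¹.
Combining: lx·lm⁻¹ = (m⁻²·cd) · cd⁻¹ = m⁻².
The exponent of m is -2.

-2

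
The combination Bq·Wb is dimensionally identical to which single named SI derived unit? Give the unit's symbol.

Bq = s⁻¹.
Wb = kg·m²·s⁻²·A⁻¹.
Combining: Bq·Wb = s⁻¹ · (kg·m²·s⁻²·A⁻¹) = kg·m²·s⁻³·A⁻¹.
kg·m²·s⁻³·A⁻¹ is the base-SI form of the volt.

V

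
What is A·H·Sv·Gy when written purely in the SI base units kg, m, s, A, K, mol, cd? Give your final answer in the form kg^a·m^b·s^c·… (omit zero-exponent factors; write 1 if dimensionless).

kg·m⁶·s⁻⁶·A⁻¹

H = Wb/A (inductance = flux per current),
    = kg·m²·s⁻²·A⁻².
Sv = J/kg (equivalent dose = energy per mass),
    = m²·s⁻².
Gy = J/kg (absorbed dose = energy per mass),
    = m²·s⁻².
Combining: A·H·Sv·Gy = A · (kg·m²·s⁻²·A⁻²) · (m²·s⁻²) · (m²·s⁻²) = kg·m⁶·s⁻⁶·A⁻¹.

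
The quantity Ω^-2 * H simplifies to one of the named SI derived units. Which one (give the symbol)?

F

Ω = kg·m²·s⁻³·A⁻².
So Ω⁻² = kg⁻²·m⁻⁴·s⁶·A⁴.
H = kg·m²·s⁻²·A⁻².
Combining: Ω⁻²·H = (kg⁻²·m⁻⁴·s⁶·A⁴) · (kg·m²·s⁻²·A⁻²) = kg⁻¹·m⁻²·s⁴·A².
kg⁻¹·m⁻²·s⁴·A² is the base-SI form of the farad.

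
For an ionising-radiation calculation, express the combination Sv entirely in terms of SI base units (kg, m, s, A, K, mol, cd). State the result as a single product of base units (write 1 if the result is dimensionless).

m²·s⁻²

Sv = m²·s⁻².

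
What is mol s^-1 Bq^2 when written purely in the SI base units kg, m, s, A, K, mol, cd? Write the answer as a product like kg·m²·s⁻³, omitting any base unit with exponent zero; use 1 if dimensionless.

s⁻³·mol

Bq = 1/s = s⁻¹ (activity is decays per second).
So Bq² = s⁻².
Combining: mol·s⁻¹·Bq² = mol · s⁻¹ · s⁻² = s⁻³·mol.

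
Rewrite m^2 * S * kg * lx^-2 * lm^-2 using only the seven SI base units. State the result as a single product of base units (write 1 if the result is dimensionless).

m⁴·s³·A²·cd⁻⁴

S = 1/Ω (conductance is reciprocal resistance),
    = kg⁻¹·m⁻²·s³·A².
lx = lm/m² (illuminance = luminous flux per area),
    = m⁻²·cd.
So lx⁻² = m⁴·cd⁻².
lm = cd·sr = cd (luminous flux; sr is dimensionless).
So lm⁻² = cd⁻².
Combining: m²·S·kg·lx⁻²·lm⁻² = m² · (kg⁻¹·m⁻²·s³·A²) · kg · (m⁴·cd⁻²) · cd⁻² = m⁴·s³·A²·cd⁻⁴.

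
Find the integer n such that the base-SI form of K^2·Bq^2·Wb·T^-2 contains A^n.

Bq = s⁻¹.
So Bq² = s⁻².
Wb = kg·m²·s⁻²·A⁻¹.
T = kg·s⁻²·A⁻¹.
So T⁻² = kg⁻²·s⁴·A².
Combining: K²·Bq²·Wb·T⁻² = K² · s⁻² · (kg·m²·s⁻²·A⁻¹) · (kg⁻²·s⁴·A²) = kg⁻¹·m²·A·K².
The exponent of A is 1.

1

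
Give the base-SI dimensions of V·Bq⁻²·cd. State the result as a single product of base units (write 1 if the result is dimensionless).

kg·m²·s⁻¹·A⁻¹·cd

V = kg·m²·s⁻³·A⁻¹.
Bq = s⁻¹.
So Bq⁻² = s².
Combining: V·Bq⁻²·cd = (kg·m²·s⁻³·A⁻¹) · s² · cd = kg·m²·s⁻¹·A⁻¹·cd.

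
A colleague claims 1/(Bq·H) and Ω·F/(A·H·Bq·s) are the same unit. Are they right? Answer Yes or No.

Left side:
  Bq = 1/s = s⁻¹ (activity is decays per second).
  So Bq⁻¹ = s.
  H = Wb/A (inductance = flux per current),
      = kg·m²·s⁻²·A⁻².
  So H⁻¹ = kg⁻¹·m⁻²·s²·A².
  Combining: Bq⁻¹·H⁻¹ = s · (kg⁻¹·m⁻²·s²·A²) = kg⁻¹·m⁻²·s³·A².
Right side:
  Ω = V/A (resistance = voltage per current),
      = kg·m²·s⁻³·A⁻².
  F = C/V (capacitance = charge per voltage),
      = A·s/(kg·m²·s⁻³·A⁻¹) (substituting C and V),
      = kg⁻¹·m⁻²·s⁴·A².
  H = Wb/A (inductance = flux per current),
      = kg·m²·s⁻²·A⁻².
  So H⁻¹ = kg⁻¹·m⁻²·s²·A².
  Bq = 1/s = s⁻¹ (activity is decays per second).
  So Bq⁻¹ = s.
  Combining: Ω·F·A⁻¹·H⁻¹·Bq⁻¹·s⁻¹ = (kg·m²·s⁻³·A⁻²) · (kg⁻¹·m⁻²·s⁴·A²) · A⁻¹ · (kg⁻¹·m⁻²·s²·A²) · s · s⁻¹ = kg⁻¹·m⁻²·s³·A.
Left is kg⁻¹·m⁻²·s³·A²; right is kg⁻¹·m⁻²·s³·A — different.

No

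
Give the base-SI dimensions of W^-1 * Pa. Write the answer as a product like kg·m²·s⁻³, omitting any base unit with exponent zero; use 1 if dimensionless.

m⁻³·s

W = J/s (power = energy per time),
    = kg·m²·s⁻³.
So W⁻¹ = kg⁻¹·m⁻²·s³.
Pa = N/m² (pressure = force per area),
    = kg·m⁻¹·s⁻².
Combining: W⁻¹·Pa = (kg⁻¹·m⁻²·s³) · (kg·m⁻¹·s⁻²) = m⁻³·s.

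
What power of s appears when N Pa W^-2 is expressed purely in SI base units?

2

N = kg·m/s² = kg·m·s⁻² (force = mass × acceleration).
Pa = N/m² (pressure = force per area),
    = kg·m⁻¹·s⁻².
W = J/s (power = energy per time),
    = kg·m²·s⁻³.
So W⁻² = kg⁻²·m⁻⁴·s⁶.
Combining: N·Pa·W⁻² = (kg·m·s⁻²) · (kg·m⁻¹·s⁻²) · (kg⁻²·m⁻⁴·s⁶) = m⁻⁴·s².
The exponent of s is 2.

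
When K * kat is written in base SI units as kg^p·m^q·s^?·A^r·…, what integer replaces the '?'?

kat = mol/s = s⁻¹·mol (catalytic activity).
Combining: K·kat = K · (s⁻¹·mol) = s⁻¹·K·mol.
The exponent of s is -1.

-1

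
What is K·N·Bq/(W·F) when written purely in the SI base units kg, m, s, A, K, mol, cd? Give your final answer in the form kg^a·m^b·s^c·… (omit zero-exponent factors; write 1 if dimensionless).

W = J/s (power = energy per time),
    = kg·m²·s⁻³.
So W⁻¹ = kg⁻¹·m⁻²·s³.
F = C/V (capacitance = charge per voltage),
    = A·s/(kg·m²·s⁻³·A⁻¹) (substituting C and V),
    = kg⁻¹·m⁻²·s⁴·A².
So F⁻¹ = kg·m²·s⁻⁴·A⁻².
N = kg·m/s² = kg·m·s⁻² (force = mass × acceleration).
Bq = 1/s = s⁻¹ (activity is decays per second).
Combining: W⁻¹·K·F⁻¹·N·Bq = (kg⁻¹·m⁻²·s³) · K · (kg·m²·s⁻⁴·A⁻²) · (kg·m·s⁻²) · s⁻¹ = kg·m·s⁻⁴·A⁻²·K.

kg·m·s⁻⁴·A⁻²·K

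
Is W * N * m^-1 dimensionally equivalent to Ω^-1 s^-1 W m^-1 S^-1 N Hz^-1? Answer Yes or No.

Left side:
  W = J/s (power = energy per time),
      = kg·m²·s⁻³.
  N = kg·m/s² = kg·m·s⁻² (force = mass × acceleration).
  Combining: W·N·m⁻¹ = (kg·m²·s⁻³) · (kg·m·s⁻²) · m⁻¹ = kg²·m²·s⁻⁵.
Right side:
  Ω = V/A (resistance = voltage per current),
      = kg·m²·s⁻³·A⁻².
  So Ω⁻¹ = kg⁻¹·m⁻²·s³·A².
  W = J/s (power = energy per time),
      = kg·m²·s⁻³.
  S = 1/Ω (conductance is reciprocal resistance),
      = kg⁻¹·m⁻²·s³·A².
  So S⁻¹ = kg·m²·s⁻³·A⁻².
  N = kg·m/s² = kg·m·s⁻² (force = mass × acceleration).
  Hz = 1/s = s⁻¹ (frequency is cycles per second).
  So Hz⁻¹ = s.
  Combining: Ω⁻¹·s⁻¹·W·m⁻¹·S⁻¹·N·Hz⁻¹ = (kg⁻¹·m⁻²·s³·A²) · s⁻¹ · (kg·m²·s⁻³) · m⁻¹ · (kg·m²·s⁻³·A⁻²) · (kg·m·s⁻²) · s = kg²·m²·s⁻⁵.
Both reduce to kg²·m²·s⁻⁵.

Yes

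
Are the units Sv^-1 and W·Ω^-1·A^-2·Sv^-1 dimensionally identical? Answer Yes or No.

Yes

Left side:
  Sv = m²·s⁻².
  So Sv⁻¹ = m⁻²·s².
Right side:
  W = kg·m²·s⁻³.
  Ω = kg·m²·s⁻³·A⁻².
  So Ω⁻¹ = kg⁻¹·m⁻²·s³·A².
  Sv = m²·s⁻².
  So Sv⁻¹ = m⁻²·s².
  Combining: W·Ω⁻¹·A⁻²·Sv⁻¹ = (kg·m²·s⁻³) · (kg⁻¹·m⁻²·s³·A²) · A⁻² · (m⁻²·s²) = m⁻²·s².
Both reduce to m⁻²·s².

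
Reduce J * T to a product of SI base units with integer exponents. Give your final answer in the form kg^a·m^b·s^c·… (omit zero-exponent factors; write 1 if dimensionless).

kg²·m²·s⁻⁴·A⁻¹

J = N·m (work = force × distance),
    = kg·m²·s⁻².
T = Wb/m² (flux density = flux per area),
    = kg·s⁻²·A⁻¹.
Combining: J·T = (kg·m²·s⁻²) · (kg·s⁻²·A⁻¹) = kg²·m²·s⁻⁴·A⁻¹.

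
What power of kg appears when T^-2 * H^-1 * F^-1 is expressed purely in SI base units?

T = Wb/m² (flux density = flux per area),
    = kg·s⁻²·A⁻¹.
So T⁻² = kg⁻²·s⁴·A².
H = Wb/A (inductance = flux per current),
    = kg·m²·s⁻²·A⁻².
So H⁻¹ = kg⁻¹·m⁻²·s²·A².
F = C/V (capacitance = charge per voltage),
    = A·s/(kg·m²·s⁻³·A⁻¹) (substituting C and V),
    = kg⁻¹·m⁻²·s⁴·A².
So F⁻¹ = kg·m²·s⁻⁴·A⁻².
Combining: T⁻²·H⁻¹·F⁻¹ = (kg⁻²·s⁴·A²) · (kg⁻¹·m⁻²·s²·A²) · (kg·m²·s⁻⁴·A⁻²) = kg⁻²·s²·A².
The exponent of kg is -2.

-2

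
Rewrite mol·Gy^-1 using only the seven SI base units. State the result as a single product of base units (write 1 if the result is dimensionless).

Gy = J/kg (absorbed dose = energy per mass),
    = m²·s⁻².
So Gy⁻¹ = m⁻²·s².
Combining: mol·Gy⁻¹ = mol · (m⁻²·s²) = m⁻²·s²·mol.

m⁻²·s²·mol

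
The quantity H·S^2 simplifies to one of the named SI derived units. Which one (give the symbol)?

F

H = Wb/A (inductance = flux per current),
    = kg·m²·s⁻²·A⁻².
S = 1/Ω (conductance is reciprocal resistance),
    = kg⁻¹·m⁻²·s³·A².
So S² = kg⁻²·m⁻⁴·s⁶·A⁴.
Combining: H·S² = (kg·m²·s⁻²·A⁻²) · (kg⁻²·m⁻⁴·s⁶·A⁴) = kg⁻¹·m⁻²·s⁴·A².
kg⁻¹·m⁻²·s⁴·A² is the base-SI form of the farad.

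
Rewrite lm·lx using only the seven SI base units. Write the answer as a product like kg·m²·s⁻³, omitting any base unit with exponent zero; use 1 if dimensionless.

lm = cd.
lx = m⁻²·cd.
Combining: lm·lx = cd · (m⁻²·cd) = m⁻²·cd².

m⁻²·cd²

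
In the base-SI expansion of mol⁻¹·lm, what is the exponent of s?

0

lm = cd·sr = cd (luminous flux; sr is dimensionless).
Combining: mol⁻¹·lm = mol⁻¹ · cd = mol⁻¹·cd.
The exponent of s is 0.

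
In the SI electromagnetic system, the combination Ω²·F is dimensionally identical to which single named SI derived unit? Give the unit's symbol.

Ω = kg·m²·s⁻³·A⁻².
So Ω² = kg²·m⁴·s⁻⁶·A⁻⁴.
F = kg⁻¹·m⁻²·s⁴·A².
Combining: Ω²·F = (kg²·m⁴·s⁻⁶·A⁻⁴) · (kg⁻¹·m⁻²·s⁴·A²) = kg·m²·s⁻²·A⁻².
kg·m²·s⁻²·A⁻² is the base-SI form of the henry.

H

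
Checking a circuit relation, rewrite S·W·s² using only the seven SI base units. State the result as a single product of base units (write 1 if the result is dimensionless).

S = 1/Ω (conductance is reciprocal resistance),
    = kg⁻¹·m⁻²·s³·A².
W = J/s (power = energy per time),
    = kg·m²·s⁻³.
Combining: S·W·s² = (kg⁻¹·m⁻²·s³·A²) · (kg·m²·s⁻³) · s² = s²·A².

s²·A²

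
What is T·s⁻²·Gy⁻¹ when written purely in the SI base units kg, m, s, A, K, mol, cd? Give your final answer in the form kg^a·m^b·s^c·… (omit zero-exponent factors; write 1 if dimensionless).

kg·m⁻²·s⁻²·A⁻¹

T = Wb/m² (flux density = flux per area),
    = kg·s⁻²·A⁻¹.
Gy = J/kg (absorbed dose = energy per mass),
    = m²·s⁻².
So Gy⁻¹ = m⁻²·s².
Combining: T·s⁻²·Gy⁻¹ = (kg·s⁻²·A⁻¹) · s⁻² · (m⁻²·s²) = kg·m⁻²·s⁻²·A⁻¹.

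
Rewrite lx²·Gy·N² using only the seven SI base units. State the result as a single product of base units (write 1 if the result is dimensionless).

lx = m⁻²·cd.
So lx² = m⁻⁴·cd².
Gy = m²·s⁻².
N = kg·m·s⁻².
So N² = kg²·m²·s⁻⁴.
Combining: lx²·Gy·N² = (m⁻⁴·cd²) · (m²·s⁻²) · (kg²·m²·s⁻⁴) = kg²·s⁻⁶·cd².

kg²·s⁻⁶·cd²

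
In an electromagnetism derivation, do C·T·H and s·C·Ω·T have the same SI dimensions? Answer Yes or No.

Left side:
  C = A·s = s·A (charge = current × time).
  T = Wb/m² (flux density = flux per area),
      = kg·s⁻²·A⁻¹.
  H = Wb/A (inductance = flux per current),
      = kg·m²·s⁻²·A⁻².
  Combining: C·T·H = (s·A) · (kg·s⁻²·A⁻¹) · (kg·m²·s⁻²·A⁻²) = kg²·m²·s⁻³·A⁻².
Right side:
  C = s·A.
  Ω = kg·m²·s⁻³·A⁻².
  T = kg·s⁻²·A⁻¹.
  Combining: s·C·Ω·T = s · (s·A) · (kg·m²·s⁻³·A⁻²) · (kg·s⁻²·A⁻¹) = kg²·m²·s⁻³·A⁻².
Both reduce to kg²·m²·s⁻³·A⁻².

Yes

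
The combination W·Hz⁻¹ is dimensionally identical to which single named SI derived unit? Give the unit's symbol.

W = J/s (power = energy per time),
    = kg·m²·s⁻³.
Hz = 1/s = s⁻¹ (frequency is cycles per second).
So Hz⁻¹ = s.
Combining: W·Hz⁻¹ = (kg·m²·s⁻³) · s = kg·m²·s⁻².
kg·m²·s⁻² is the base-SI form of the joule.

J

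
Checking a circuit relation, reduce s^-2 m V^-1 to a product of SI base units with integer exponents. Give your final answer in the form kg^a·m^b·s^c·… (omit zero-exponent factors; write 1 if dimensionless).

V = W/A (potential = power per current),
    = kg·m²·s⁻³·A⁻¹.
So V⁻¹ = kg⁻¹·m⁻²·s³·A.
Combining: s⁻²·m·V⁻¹ = s⁻² · m · (kg⁻¹·m⁻²·s³·A) = kg⁻¹·m⁻¹·s·A.

kg⁻¹·m⁻¹·s·A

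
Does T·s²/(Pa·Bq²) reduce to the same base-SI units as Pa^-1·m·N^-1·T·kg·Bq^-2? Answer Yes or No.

Yes

Left side:
  Pa = kg·m⁻¹·s⁻².
  So Pa⁻¹ = kg⁻¹·m·s².
  T = kg·s⁻²·A⁻¹.
  Bq = s⁻¹.
  So Bq⁻² = s².
  Combining: Pa⁻¹·T·Bq⁻²·s² = (kg⁻¹·m·s²) · (kg·s⁻²·A⁻¹) · s² · s² = m·s⁴·A⁻¹.
Right side:
  Pa = kg·m⁻¹·s⁻².
  So Pa⁻¹ = kg⁻¹·m·s².
  N = kg·m·s⁻².
  So N⁻¹ = kg⁻¹·m⁻¹·s².
  T = kg·s⁻²·A⁻¹.
  Bq = s⁻¹.
  So Bq⁻² = s².
  Combining: Pa⁻¹·m·N⁻¹·T·kg·Bq⁻² = (kg⁻¹·m·s²) · m · (kg⁻¹·m⁻¹·s²) · (kg·s⁻²·A⁻¹) · kg · s² = m·s⁴·A⁻¹.
Both reduce to m·s⁴·A⁻¹.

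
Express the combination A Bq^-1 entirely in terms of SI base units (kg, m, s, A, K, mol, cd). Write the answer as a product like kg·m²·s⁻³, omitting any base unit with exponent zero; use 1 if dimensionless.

s·A

Bq = s⁻¹.
So Bq⁻¹ = s.
Combining: A·Bq⁻¹ = A · s = s·A.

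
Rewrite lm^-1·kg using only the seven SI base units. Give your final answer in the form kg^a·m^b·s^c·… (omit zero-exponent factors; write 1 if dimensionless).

kg·cd⁻¹

lm = cd·sr = cd (luminous flux; sr is dimensionless).
So lm⁻¹ = cd⁻¹.
Combining: lm⁻¹·kg = cd⁻¹ · kg = kg·cd⁻¹.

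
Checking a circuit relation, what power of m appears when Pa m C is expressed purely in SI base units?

Pa = N/m² (pressure = force per area),
    = kg·m⁻¹·s⁻².
C = A·s = s·A (charge = current × time).
Combining: Pa·m·C = (kg·m⁻¹·s⁻²) · m · (s·A) = kg·s⁻¹·A.
The exponent of m is 0.

0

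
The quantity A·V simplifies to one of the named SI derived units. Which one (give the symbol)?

V = kg·m²·s⁻³·A⁻¹.
Combining: A·V = A · (kg·m²·s⁻³·A⁻¹) = kg·m²·s⁻³.
kg·m²·s⁻³ is the base-SI form of the watt.

W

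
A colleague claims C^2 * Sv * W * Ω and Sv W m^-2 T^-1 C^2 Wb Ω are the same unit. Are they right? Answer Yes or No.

Yes

Left side:
  C = s·A.
  So C² = s²·A².
  Sv = m²·s⁻².
  W = kg·m²·s⁻³.
  Ω = kg·m²·s⁻³·A⁻².
  Combining: C²·Sv·W·Ω = (s²·A²) · (m²·s⁻²) · (kg·m²·s⁻³) · (kg·m²·s⁻³·A⁻²) = kg²·m⁶·s⁻⁶.
Right side:
  Sv = J/kg (equivalent dose = energy per mass),
      = m²·s⁻².
  W = J/s (power = energy per time),
      = kg·m²·s⁻³.
  T = Wb/m² (flux density = flux per area),
      = kg·s⁻²·A⁻¹.
  So T⁻¹ = kg⁻¹·s²·A.
  C = A·s = s·A (charge = current × time).
  So C² = s²·A².
  Wb = V·s (flux: a volt is a weber per second),
      = kg·m²·s⁻²·A⁻¹.
  Ω = V/A (resistance = voltage per current),
      = kg·m²·s⁻³·A⁻².
  Combining: Sv·W·m⁻²·T⁻¹·C²·Wb·Ω = (m²·s⁻²) · (kg·m²·s⁻³) · m⁻² · (kg⁻¹·s²·A) · (s²·A²) · (kg·m²·s⁻²·A⁻¹) · (kg·m²·s⁻³·A⁻²) = kg²·m⁶·s⁻⁶.
Both reduce to kg²·m⁶·s⁻⁶.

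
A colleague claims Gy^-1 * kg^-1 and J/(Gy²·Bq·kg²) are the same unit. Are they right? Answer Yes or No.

Left side:
  Gy = J/kg (absorbed dose = energy per mass),
      = m²·s⁻².
  So Gy⁻¹ = m⁻²·s².
  Combining: Gy⁻¹·kg⁻¹ = (m⁻²·s²) · kg⁻¹ = kg⁻¹·m⁻²·s².
Right side:
  Gy = m²·s⁻².
  So Gy⁻² = m⁻⁴·s⁴.
  Bq = s⁻¹.
  So Bq⁻¹ = s.
  J = kg·m²·s⁻².
  Combining: Gy⁻²·Bq⁻¹·J·kg⁻² = (m⁻⁴·s⁴) · s · (kg·m²·s⁻²) · kg⁻² = kg⁻¹·m⁻²·s³.
Left is kg⁻¹·m⁻²·s²; right is kg⁻¹·m⁻²·s³ — different.

No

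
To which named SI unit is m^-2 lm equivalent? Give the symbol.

lx

lm = cd·sr = cd (luminous flux; sr is dimensionless).
Combining: m⁻²·lm = m⁻² · cd = m⁻²·cd.
m⁻²·cd is the base-SI form of the lux.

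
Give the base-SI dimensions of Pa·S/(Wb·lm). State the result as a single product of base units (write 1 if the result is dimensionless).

kg⁻¹·m⁻⁵·s³·A³·cd⁻¹

Pa = kg·m⁻¹·s⁻².
S = kg⁻¹·m⁻²·s³·A².
Wb = kg·m²·s⁻²·A⁻¹.
So Wb⁻¹ = kg⁻¹·m⁻²·s²·A.
lm = cd.
So lm⁻¹ = cd⁻¹.
Combining: Pa·S·Wb⁻¹·lm⁻¹ = (kg·m⁻¹·s⁻²) · (kg⁻¹·m⁻²·s³·A²) · (kg⁻¹·m⁻²·s²·A) · cd⁻¹ = kg⁻¹·m⁻⁵·s³·A³·cd⁻¹.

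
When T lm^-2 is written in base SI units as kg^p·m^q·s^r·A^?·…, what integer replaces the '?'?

-1

T = kg·s⁻²·A⁻¹.
lm = cd.
So lm⁻² = cd⁻².
Combining: T·lm⁻² = (kg·s⁻²·A⁻¹) · cd⁻² = kg·s⁻²·A⁻¹·cd⁻².
The exponent of A is -1.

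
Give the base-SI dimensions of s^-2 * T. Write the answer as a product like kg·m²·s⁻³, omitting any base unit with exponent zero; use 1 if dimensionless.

T = kg·s⁻²·A⁻¹.
Combining: s⁻²·T = s⁻² · (kg·s⁻²·A⁻¹) = kg·s⁻⁴·A⁻¹.

kg·s⁻⁴·A⁻¹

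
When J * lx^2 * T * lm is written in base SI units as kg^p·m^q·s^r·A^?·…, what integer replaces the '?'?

-1

J = N·m (work = force × distance),
    = kg·m²·s⁻².
lx = lm/m² (illuminance = luminous flux per area),
    = m⁻²·cd.
So lx² = m⁻⁴·cd².
T = Wb/m² (flux density = flux per area),
    = kg·s⁻²·A⁻¹.
lm = cd·sr = cd (luminous flux; sr is dimensionless).
Combining: J·lx²·T·lm = (kg·m²·s⁻²) · (m⁻⁴·cd²) · (kg·s⁻²·A⁻¹) · cd = kg²·m⁻²·s⁻⁴·A⁻¹·cd³.
The exponent of A is -1.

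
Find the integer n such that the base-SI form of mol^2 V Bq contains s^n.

-4

V = W/A (potential = power per current),
    = kg·m²·s⁻³·A⁻¹.
Bq = 1/s = s⁻¹ (activity is decays per second).
Combining: mol²·V·Bq = mol² · (kg·m²·s⁻³·A⁻¹) · s⁻¹ = kg·m²·s⁻⁴·A⁻¹·mol².
The exponent of s is -4.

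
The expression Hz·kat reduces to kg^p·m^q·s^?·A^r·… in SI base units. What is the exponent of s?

-2

Hz = s⁻¹.
kat = s⁻¹·mol.
Combining: Hz·kat = s⁻¹ · (s⁻¹·mol) = s⁻²·mol.
The exponent of s is -2.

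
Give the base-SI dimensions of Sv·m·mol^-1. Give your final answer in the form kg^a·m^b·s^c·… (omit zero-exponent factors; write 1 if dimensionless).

Sv = J/kg (equivalent dose = energy per mass),
    = m²·s⁻².
Combining: Sv·m·mol⁻¹ = (m²·s⁻²) · m · mol⁻¹ = m³·s⁻²·mol⁻¹.

m³·s⁻²·mol⁻¹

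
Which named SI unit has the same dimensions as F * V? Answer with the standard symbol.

F = C/V (capacitance = charge per voltage),
    = A·s/(kg·m²·s⁻³·A⁻¹) (substituting C and V),
    = kg⁻¹·m⁻²·s⁴·A².
V = W/A (potential = power per current),
    = kg·m²·s⁻³·A⁻¹.
Combining: F·V = (kg⁻¹·m⁻²·s⁴·A²) · (kg·m²·s⁻³·A⁻¹) = s·A.
s·A is the base-SI form of the coulomb.

C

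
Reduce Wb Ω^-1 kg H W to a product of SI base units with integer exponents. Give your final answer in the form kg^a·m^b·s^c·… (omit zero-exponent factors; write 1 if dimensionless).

kg³·m⁴·s⁻⁴·A⁻¹

Wb = kg·m²·s⁻²·A⁻¹.
Ω = kg·m²·s⁻³·A⁻².
So Ω⁻¹ = kg⁻¹·m⁻²·s³·A².
H = kg·m²·s⁻²·A⁻².
W = kg·m²·s⁻³.
Combining: Wb·Ω⁻¹·kg·H·W = (kg·m²·s⁻²·A⁻¹) · (kg⁻¹·m⁻²·s³·A²) · kg · (kg·m²·s⁻²·A⁻²) · (kg·m²·s⁻³) = kg³·m⁴·s⁻⁴·A⁻¹.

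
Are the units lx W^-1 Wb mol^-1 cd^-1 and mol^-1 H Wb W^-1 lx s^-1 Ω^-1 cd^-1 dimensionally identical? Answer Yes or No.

Left side:
  lx = lm/m² (illuminance = luminous flux per area),
      = m⁻²·cd.
  W = J/s (power = energy per time),
      = kg·m²·s⁻³.
  So W⁻¹ = kg⁻¹·m⁻²·s³.
  Wb = V·s (flux: a volt is a weber per second),
      = kg·m²·s⁻²·A⁻¹.
  Combining: lx·W⁻¹·Wb·mol⁻¹·cd⁻¹ = (m⁻²·cd) · (kg⁻¹·m⁻²·s³) · (kg·m²·s⁻²·A⁻¹) · mol⁻¹ · cd⁻¹ = m⁻²·s·A⁻¹·mol⁻¹.
Right side:
  H = Wb/A (inductance = flux per current),
      = kg·m²·s⁻²·A⁻².
  Wb = V·s (flux: a volt is a weber per second),
      = kg·m²·s⁻²·A⁻¹.
  W = J/s (power = energy per time),
      = kg·m²·s⁻³.
  So W⁻¹ = kg⁻¹·m⁻²·s³.
  lx = lm/m² (illuminance = luminous flux per area),
      = m⁻²·cd.
  Ω = V/A (resistance = voltage per current),
      = kg·m²·s⁻³·A⁻².
  So Ω⁻¹ = kg⁻¹·m⁻²·s³·A².
  Combining: mol⁻¹·H·Wb·W⁻¹·lx·s⁻¹·Ω⁻¹·cd⁻¹ = mol⁻¹ · (kg·m²·s⁻²·A⁻²) · (kg·m²·s⁻²·A⁻¹) · (kg⁻¹·m⁻²·s³) · (m⁻²·cd) · s⁻¹ · (kg⁻¹·m⁻²·s³·A²) · cd⁻¹ = m⁻²·s·A⁻¹·mol⁻¹.
Both reduce to m⁻²·s·A⁻¹·mol⁻¹.

Yes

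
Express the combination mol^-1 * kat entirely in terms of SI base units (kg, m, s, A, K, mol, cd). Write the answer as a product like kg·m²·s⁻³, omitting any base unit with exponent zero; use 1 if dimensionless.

s⁻¹

kat = mol/s = s⁻¹·mol (catalytic activity).
Combining: mol⁻¹·kat = mol⁻¹ · (s⁻¹·mol) = s⁻¹.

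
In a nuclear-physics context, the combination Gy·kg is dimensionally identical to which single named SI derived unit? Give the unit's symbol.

Gy = J/kg (absorbed dose = energy per mass),
    = m²·s⁻².
Combining: Gy·kg = (m²·s⁻²) · kg = kg·m²·s⁻².
kg·m²·s⁻² is the base-SI form of the joule.

J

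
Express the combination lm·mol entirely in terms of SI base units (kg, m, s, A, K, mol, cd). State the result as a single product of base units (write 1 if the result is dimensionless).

mol·cd

lm = cd·sr = cd (luminous flux; sr is dimensionless).
Combining: lm·mol = cd · mol = mol·cd.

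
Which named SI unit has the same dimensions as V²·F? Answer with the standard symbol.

J

V = kg·m²·s⁻³·A⁻¹.
So V² = kg²·m⁴·s⁻⁶·A⁻².
F = kg⁻¹·m⁻²·s⁴·A².
Combining: V²·F = (kg²·m⁴·s⁻⁶·A⁻²) · (kg⁻¹·m⁻²·s⁴·A²) = kg·m²·s⁻².
kg·m²·s⁻² is the base-SI form of the joule.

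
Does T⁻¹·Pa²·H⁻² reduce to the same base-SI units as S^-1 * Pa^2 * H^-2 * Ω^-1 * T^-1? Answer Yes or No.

Left side:
  T = Wb/m² (flux density = flux per area),
      = kg·s⁻²·A⁻¹.
  So T⁻¹ = kg⁻¹·s²·A.
  Pa = N/m² (pressure = force per area),
      = kg·m⁻¹·s⁻².
  So Pa² = kg²·m⁻²·s⁻⁴.
  H = Wb/A (inductance = flux per current),
      = kg·m²·s⁻²·A⁻².
  So H⁻² = kg⁻²·m⁻⁴·s⁴·A⁴.
  Combining: T⁻¹·Pa²·H⁻² = (kg⁻¹·s²·A) · (kg²·m⁻²·s⁻⁴) · (kg⁻²·m⁻⁴·s⁴·A⁴) = kg⁻¹·m⁻⁶·s²·A⁵.
Right side:
  S = 1/Ω (conductance is reciprocal resistance),
      = kg⁻¹·m⁻²·s³·A².
  So S⁻¹ = kg·m²·s⁻³·A⁻².
  Pa = N/m² (pressure = force per area),
      = kg·m⁻¹·s⁻².
  So Pa² = kg²·m⁻²·s⁻⁴.
  H = Wb/A (inductance = flux per current),
      = kg·m²·s⁻²·A⁻².
  So H⁻² = kg⁻²·m⁻⁴·s⁴·A⁴.
  Ω = V/A (resistance = voltage per current),
      = kg·m²·s⁻³·A⁻².
  So Ω⁻¹ = kg⁻¹·m⁻²·s³·A².
  T = Wb/m² (flux density = flux per area),
      = kg·s⁻²·A⁻¹.
  So T⁻¹ = kg⁻¹·s²·A.
  Combining: S⁻¹·Pa²·H⁻²·Ω⁻¹·T⁻¹ = (kg·m²·s⁻³·A⁻²) · (kg²·m⁻²·s⁻⁴) · (kg⁻²·m⁻⁴·s⁴·A⁴) · (kg⁻¹·m⁻²·s³·A²) · (kg⁻¹·s²·A) = kg⁻¹·m⁻⁶·s²·A⁵.
Both reduce to kg⁻¹·m⁻⁶·s²·A⁵.

Yes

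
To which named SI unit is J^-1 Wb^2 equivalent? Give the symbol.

J = kg·m²·s⁻².
So J⁻¹ = kg⁻¹·m⁻²·s².
Wb = kg·m²·s⁻²·A⁻¹.
So Wb² = kg²·m⁴·s⁻⁴·A⁻².
Combining: J⁻¹·Wb² = (kg⁻¹·m⁻²·s²) · (kg²·m⁴·s⁻⁴·A⁻²) = kg·m²·s⁻²·A⁻².
kg·m²·s⁻²·A⁻² is the base-SI form of the henry.

H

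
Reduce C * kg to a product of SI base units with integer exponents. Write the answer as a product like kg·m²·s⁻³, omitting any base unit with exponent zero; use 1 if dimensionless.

kg·s·A

C = A·s = s·A (charge = current × time).
Combining: C·kg = (s·A) · kg = kg·s·A.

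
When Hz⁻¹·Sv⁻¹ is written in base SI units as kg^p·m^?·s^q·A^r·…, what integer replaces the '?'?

-2

Hz = s⁻¹.
So Hz⁻¹ = s.
Sv = m²·s⁻².
So Sv⁻¹ = m⁻²·s².
Combining: Hz⁻¹·Sv⁻¹ = s · (m⁻²·s²) = m⁻²·s³.
The exponent of m is -2.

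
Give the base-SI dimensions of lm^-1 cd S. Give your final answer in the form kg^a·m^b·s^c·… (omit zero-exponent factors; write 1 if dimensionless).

kg⁻¹·m⁻²·s³·A²

lm = cd·sr = cd (luminous flux; sr is dimensionless).
So lm⁻¹ = cd⁻¹.
S = 1/Ω (conductance is reciprocal resistance),
    = kg⁻¹·m⁻²·s³·A².
Combining: lm⁻¹·cd·S = cd⁻¹ · cd · (kg⁻¹·m⁻²·s³·A²) = kg⁻¹·m⁻²·s³·A².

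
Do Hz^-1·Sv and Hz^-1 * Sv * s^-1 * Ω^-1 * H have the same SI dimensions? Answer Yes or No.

Left side:
  Hz = s⁻¹.
  So Hz⁻¹ = s.
  Sv = m²·s⁻².
  Combining: Hz⁻¹·Sv = s · (m²·s⁻²) = m²·s⁻¹.
Right side:
  Hz = s⁻¹.
  So Hz⁻¹ = s.
  Sv = m²·s⁻².
  Ω = kg·m²·s⁻³·A⁻².
  So Ω⁻¹ = kg⁻¹·m⁻²·s³·A².
  H = kg·m²·s⁻²·A⁻².
  Combining: Hz⁻¹·Sv·s⁻¹·Ω⁻¹·H = s · (m²·s⁻²) · s⁻¹ · (kg⁻¹·m⁻²·s³·A²) · (kg·m²·s⁻²·A⁻²) = m²·s⁻¹.
Both reduce to m²·s⁻¹.

Yes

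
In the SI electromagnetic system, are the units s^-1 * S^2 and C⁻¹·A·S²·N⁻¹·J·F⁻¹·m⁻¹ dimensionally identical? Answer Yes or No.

Left side:
  S = kg⁻¹·m⁻²·s³·A².
  So S² = kg⁻²·m⁻⁴·s⁶·A⁴.
  Combining: s⁻¹·S² = s⁻¹ · (kg⁻²·m⁻⁴·s⁶·A⁴) = kg⁻²·m⁻⁴·s⁵·A⁴.
Right side:
  C = A·s = s·A (charge = current × time).
  So C⁻¹ = s⁻¹·A⁻¹.
  S = 1/Ω (conductance is reciprocal resistance),
      = kg⁻¹·m⁻²·s³·A².
  So S² = kg⁻²·m⁻⁴·s⁶·A⁴.
  N = kg·m/s² = kg·m·s⁻² (force = mass × acceleration).
  So N⁻¹ = kg⁻¹·m⁻¹·s².
  J = N·m (work = force × distance),
      = kg·m²·s⁻².
  F = C/V (capacitance = charge per voltage),
      = A·s/(kg·m²·s⁻³·A⁻¹) (substituting C and V),
      = kg⁻¹·m⁻²·s⁴·A².
  So F⁻¹ = kg·m²·s⁻⁴·A⁻².
  Combining: C⁻¹·A·S²·N⁻¹·J·F⁻¹·m⁻¹ = (s⁻¹·A⁻¹) · A · (kg⁻²·m⁻⁴·s⁶·A⁴) · (kg⁻¹·m⁻¹·s²) · (kg·m²·s⁻²) · (kg·m²·s⁻⁴·A⁻²) · m⁻¹ = kg⁻¹·m⁻²·s·A².
Left is kg⁻²·m⁻⁴·s⁵·A⁴; right is kg⁻¹·m⁻²·s·A² — different.

No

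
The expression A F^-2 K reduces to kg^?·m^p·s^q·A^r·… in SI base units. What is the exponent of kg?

F = C/V (capacitance = charge per voltage),
    = A·s/(kg·m²·s⁻³·A⁻¹) (substituting C and V),
    = kg⁻¹·m⁻²·s⁴·A².
So F⁻² = kg²·m⁴·s⁻⁸·A⁻⁴.
Combining: A·F⁻²·K = A · (kg²·m⁴·s⁻⁸·A⁻⁴) · K = kg²·m⁴·s⁻⁸·A⁻³·K.
The exponent of kg is 2.

2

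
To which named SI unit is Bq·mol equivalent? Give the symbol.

Bq = 1/s = s⁻¹ (activity is decays per second).
Combining: Bq·mol = s⁻¹ · mol = s⁻¹·mol.
s⁻¹·mol is the base-SI form of the katal.

kat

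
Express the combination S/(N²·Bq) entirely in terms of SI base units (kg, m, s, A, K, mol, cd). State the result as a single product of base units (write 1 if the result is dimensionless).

kg⁻³·m⁻⁴·s⁸·A²

N = kg·m/s² = kg·m·s⁻² (force = mass × acceleration).
So N⁻² = kg⁻²·m⁻²·s⁴.
Bq = 1/s = s⁻¹ (activity is decays per second).
So Bq⁻¹ = s.
S = 1/Ω (conductance is reciprocal resistance),
    = kg⁻¹·m⁻²·s³·A².
Combining: N⁻²·Bq⁻¹·S = (kg⁻²·m⁻²·s⁴) · s · (kg⁻¹·m⁻²·s³·A²) = kg⁻³·m⁻⁴·s⁸·A².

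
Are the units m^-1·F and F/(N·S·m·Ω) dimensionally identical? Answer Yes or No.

Left side:
  F = kg⁻¹·m⁻²·s⁴·A².
  Combining: m⁻¹·F = m⁻¹ · (kg⁻¹·m⁻²·s⁴·A²) = kg⁻¹·m⁻³·s⁴·A².
Right side:
  F = C/V (capacitance = charge per voltage),
      = A·s/(kg·m²·s⁻³·A⁻¹) (substituting C and V),
      = kg⁻¹·m⁻²·s⁴·A².
  N = kg·m/s² = kg·m·s⁻² (force = mass × acceleration).
  So N⁻¹ = kg⁻¹·m⁻¹·s².
  S = 1/Ω (conductance is reciprocal resistance),
      = kg⁻¹·m⁻²·s³·A².
  So S⁻¹ = kg·m²·s⁻³·A⁻².
  Ω = V/A (resistance = voltage per current),
      = kg·m²·s⁻³·A⁻².
  So Ω⁻¹ = kg⁻¹·m⁻²·s³·A².
  Combining: F·N⁻¹·S⁻¹·m⁻¹·Ω⁻¹ = (kg⁻¹·m⁻²·s⁴·A²) · (kg⁻¹·m⁻¹·s²) · (kg·m²·s⁻³·A⁻²) · m⁻¹ · (kg⁻¹·m⁻²·s³·A²) = kg⁻²·m⁻⁴·s⁶·A².
Left is kg⁻¹·m⁻³·s⁴·A²; right is kg⁻²·m⁻⁴·s⁶·A² — different.

No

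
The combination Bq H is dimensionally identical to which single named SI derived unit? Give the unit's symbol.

Bq = s⁻¹.
H = kg·m²·s⁻²·A⁻².
Combining: Bq·H = s⁻¹ · (kg·m²·s⁻²·A⁻²) = kg·m²·s⁻³·A⁻².
kg·m²·s⁻³·A⁻² is the base-SI form of the ohm.

Ω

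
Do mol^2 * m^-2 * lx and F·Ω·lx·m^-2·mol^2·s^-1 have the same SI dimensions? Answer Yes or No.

Yes

Left side:
  lx = m⁻²·cd.
  Combining: mol²·m⁻²·lx = mol² · m⁻² · (m⁻²·cd) = m⁻⁴·mol²·cd.
Right side:
  F = C/V (capacitance = charge per voltage),
      = A·s/(kg·m²·s⁻³·A⁻¹) (substituting C and V),
      = kg⁻¹·m⁻²·s⁴·A².
  Ω = V/A (resistance = voltage per current),
      = kg·m²·s⁻³·A⁻².
  lx = lm/m² (illuminance = luminous flux per area),
      = m⁻²·cd.
  Combining: F·Ω·lx·m⁻²·mol²·s⁻¹ = (kg⁻¹·m⁻²·s⁴·A²) · (kg·m²·s⁻³·A⁻²) · (m⁻²·cd) · m⁻² · mol² · s⁻¹ = m⁻⁴·mol²·cd.
Both reduce to m⁻⁴·mol²·cd.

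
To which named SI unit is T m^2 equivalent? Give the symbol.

T = kg·s⁻²·A⁻¹.
Combining: T·m² = (kg·s⁻²·A⁻¹) · m² = kg·m²·s⁻²·A⁻¹.
kg·m²·s⁻²·A⁻¹ is the base-SI form of the weber.

Wb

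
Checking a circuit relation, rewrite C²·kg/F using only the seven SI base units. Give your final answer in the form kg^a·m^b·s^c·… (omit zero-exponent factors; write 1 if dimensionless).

kg²·m²·s⁻²

C = A·s = s·A (charge = current × time).
So C² = s²·A².
F = C/V (capacitance = charge per voltage),
    = A·s/(kg·m²·s⁻³·A⁻¹) (substituting C and V),
    = kg⁻¹·m⁻²·s⁴·A².
So F⁻¹ = kg·m²·s⁻⁴·A⁻².
Combining: C²·F⁻¹·kg = (s²·A²) · (kg·m²·s⁻⁴·A⁻²) · kg = kg²·m²·s⁻².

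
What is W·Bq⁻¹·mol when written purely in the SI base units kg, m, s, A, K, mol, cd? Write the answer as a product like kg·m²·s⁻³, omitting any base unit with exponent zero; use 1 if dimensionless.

W = J/s (power = energy per time),
    = kg·m²·s⁻³.
Bq = 1/s = s⁻¹ (activity is decays per second).
So Bq⁻¹ = s.
Combining: W·Bq⁻¹·mol = (kg·m²·s⁻³) · s · mol = kg·m²·s⁻²·mol.

kg·m²·s⁻²·mol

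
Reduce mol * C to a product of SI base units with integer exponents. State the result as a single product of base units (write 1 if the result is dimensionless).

s·A·mol

C = A·s = s·A (charge = current × time).
Combining: mol·C = mol · (s·A) = s·A·mol.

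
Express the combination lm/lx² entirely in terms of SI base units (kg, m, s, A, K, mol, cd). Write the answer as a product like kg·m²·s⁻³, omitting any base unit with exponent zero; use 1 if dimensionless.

lm = cd.
lx = m⁻²·cd.
So lx⁻² = m⁴·cd⁻².
Combining: lm·lx⁻² = cd · (m⁴·cd⁻²) = m⁴·cd⁻¹.

m⁴·cd⁻¹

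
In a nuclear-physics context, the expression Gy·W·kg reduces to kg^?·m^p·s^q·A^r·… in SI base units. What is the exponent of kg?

Gy = J/kg (absorbed dose = energy per mass),
    = m²·s⁻².
W = J/s (power = energy per time),
    = kg·m²·s⁻³.
Combining: Gy·W·kg = (m²·s⁻²) · (kg·m²·s⁻³) · kg = kg²·m⁴·s⁻⁵.
The exponent of kg is 2.

2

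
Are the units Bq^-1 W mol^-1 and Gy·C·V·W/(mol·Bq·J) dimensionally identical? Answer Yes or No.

Left side:
  Bq = 1/s = s⁻¹ (activity is decays per second).
  So Bq⁻¹ = s.
  W = J/s (power = energy per time),
      = kg·m²·s⁻³.
  Combining: Bq⁻¹·W·mol⁻¹ = s · (kg·m²·s⁻³) · mol⁻¹ = kg·m²·s⁻²·mol⁻¹.
Right side:
  Gy = J/kg (absorbed dose = energy per mass),
      = m²·s⁻².
  C = A·s = s·A (charge = current × time).
  Bq = 1/s = s⁻¹ (activity is decays per second).
  So Bq⁻¹ = s.
  V = W/A (potential = power per current),
      = kg·m²·s⁻³·A⁻¹.
  W = J/s (power = energy per time),
      = kg·m²·s⁻³.
  J = N·m (work = force × distance),
      = kg·m²·s⁻².
  So J⁻¹ = kg⁻¹·m⁻²·s².
  Combining: Gy·C·mol⁻¹·Bq⁻¹·V·W·J⁻¹ = (m²·s⁻²) · (s·A) · mol⁻¹ · s · (kg·m²·s⁻³·A⁻¹) · (kg·m²·s⁻³) · (kg⁻¹·m⁻²·s²) = kg·m⁴·s⁻⁴·mol⁻¹.
Left is kg·m²·s⁻²·mol⁻¹; right is kg·m⁴·s⁻⁴·mol⁻¹ — different.

No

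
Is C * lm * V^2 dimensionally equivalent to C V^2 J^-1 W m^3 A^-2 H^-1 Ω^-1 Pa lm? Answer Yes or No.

Left side:
  C = A·s = s·A (charge = current × time).
  lm = cd·sr = cd (luminous flux; sr is dimensionless).
  V = W/A (potential = power per current),
      = kg·m²·s⁻³·A⁻¹.
  So V² = kg²·m⁴·s⁻⁶·A⁻².
  Combining: C·lm·V² = (s·A) · cd · (kg²·m⁴·s⁻⁶·A⁻²) = kg²·m⁴·s⁻⁵·A⁻¹·cd.
Right side:
  C = A·s = s·A (charge = current × time).
  V = W/A (potential = power per current),
      = kg·m²·s⁻³·A⁻¹.
  So V² = kg²·m⁴·s⁻⁶·A⁻².
  J = N·m (work = force × distance),
      = kg·m²·s⁻².
  So J⁻¹ = kg⁻¹·m⁻²·s².
  W = J/s (power = energy per time),
      = kg·m²·s⁻³.
  H = Wb/A (inductance = flux per current),
      = kg·m²·s⁻²·A⁻².
  So H⁻¹ = kg⁻¹·m⁻²·s²·A².
  Ω = V/A (resistance = voltage per current),
      = kg·m²·s⁻³·A⁻².
  So Ω⁻¹ = kg⁻¹·m⁻²·s³·A².
  Pa = N/m² (pressure = force per area),
      = kg·m⁻¹·s⁻².
  lm = cd·sr = cd (luminous flux; sr is dimensionless).
  Combining: C·V²·J⁻¹·W·m³·A⁻²·H⁻¹·Ω⁻¹·Pa·lm = (s·A) · (kg²·m⁴·s⁻⁶·A⁻²) · (kg⁻¹·m⁻²·s²) · (kg·m²·s⁻³) · m³ · A⁻² · (kg⁻¹·m⁻²·s²·A²) · (kg⁻¹·m⁻²·s³·A²) · (kg·m⁻¹·s⁻²) · cd = kg·m²·s⁻³·A·cd.
Left is kg²·m⁴·s⁻⁵·A⁻¹·cd; right is kg·m²·s⁻³·A·cd — different.

No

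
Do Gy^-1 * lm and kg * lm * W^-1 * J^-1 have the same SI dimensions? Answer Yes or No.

Left side:
  Gy = m²·s⁻².
  So Gy⁻¹ = m⁻²·s².
  lm = cd.
  Combining: Gy⁻¹·lm = (m⁻²·s²) · cd = m⁻²·s²·cd.
Right side:
  lm = cd·sr = cd (luminous flux; sr is dimensionless).
  W = J/s (power = energy per time),
      = kg·m²·s⁻³.
  So W⁻¹ = kg⁻¹·m⁻²·s³.
  J = N·m (work = force × distance),
      = kg·m²·s⁻².
  So J⁻¹ = kg⁻¹·m⁻²·s².
  Combining: kg·lm·W⁻¹·J⁻¹ = kg · cd · (kg⁻¹·m⁻²·s³) · (kg⁻¹·m⁻²·s²) = kg⁻¹·m⁻⁴·s⁵·cd.
Left is m⁻²·s²·cd; right is kg⁻¹·m⁻⁴·s⁵·cd — different.

No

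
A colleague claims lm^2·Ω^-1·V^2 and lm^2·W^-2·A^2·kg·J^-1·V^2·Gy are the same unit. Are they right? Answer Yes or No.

Left side:
  lm = cd·sr = cd (luminous flux; sr is dimensionless).
  So lm² = cd².
  Ω = V/A (resistance = voltage per current),
      = kg·m²·s⁻³·A⁻².
  So Ω⁻¹ = kg⁻¹·m⁻²·s³·A².
  V = W/A (potential = power per current),
      = kg·m²·s⁻³·A⁻¹.
  So V² = kg²·m⁴·s⁻⁶·A⁻².
  Combining: lm²·Ω⁻¹·V² = cd² · (kg⁻¹·m⁻²·s³·A²) · (kg²·m⁴·s⁻⁶·A⁻²) = kg·m²·s⁻³·cd².
Right side:
  lm = cd·sr = cd (luminous flux; sr is dimensionless).
  So lm² = cd².
  W = J/s (power = energy per time),
      = kg·m²·s⁻³.
  So W⁻² = kg⁻²·m⁻⁴·s⁶.
  J = N·m (work = force × distance),
      = kg·m²·s⁻².
  So J⁻¹ = kg⁻¹·m⁻²·s².
  V = W/A (potential = power per current),
      = kg·m²·s⁻³·A⁻¹.
  So V² = kg²·m⁴·s⁻⁶·A⁻².
  Gy = J/kg (absorbed dose = energy per mass),
      = m²·s⁻².
  Combining: lm²·W⁻²·A²·kg·J⁻¹·V²·Gy = cd² · (kg⁻²·m⁻⁴·s⁶) · A² · kg · (kg⁻¹·m⁻²·s²) · (kg²·m⁴·s⁻⁶·A⁻²) · (m²·s⁻²) = cd².
Left is kg·m²·s⁻³·cd²; right is cd² — different.

No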